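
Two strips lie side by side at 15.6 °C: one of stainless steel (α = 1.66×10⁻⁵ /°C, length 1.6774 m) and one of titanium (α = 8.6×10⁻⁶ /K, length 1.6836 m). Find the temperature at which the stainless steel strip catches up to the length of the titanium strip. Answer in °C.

Equal length when α₁L₁ΔT − α₂L₂ΔT = L₂ − L₁ = 6.20×10⁻³ m
α₁L₁ = 2.784484×10⁻⁵, α₂L₂ = 1.447896×10⁻⁵ → Δ(αL) = 1.336588×10⁻⁵ m/K
ΔT = 6.20×10⁻³ / 1.336588×10⁻⁵ = 463.868 K, so T = 15.6 + 463.868 = 479.468 °C

T = 479.5 °C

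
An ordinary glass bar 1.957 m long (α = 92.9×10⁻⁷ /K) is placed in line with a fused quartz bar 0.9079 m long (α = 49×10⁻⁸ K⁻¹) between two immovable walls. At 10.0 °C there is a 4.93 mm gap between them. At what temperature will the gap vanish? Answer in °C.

α₁L₁ = 1.818053×10⁻⁵ m/K, α₂L₂ = 4.44871×10⁻⁷ m/K → total 1.8625401×10⁻⁵ m/K
ΔT = g/(α₁L₁+α₂L₂) = 4.93×10⁻³ / 1.8625401×10⁻⁵ = 264.69 K
T = 10.0 + 264.69 = 274.69 °C

T = 275 °C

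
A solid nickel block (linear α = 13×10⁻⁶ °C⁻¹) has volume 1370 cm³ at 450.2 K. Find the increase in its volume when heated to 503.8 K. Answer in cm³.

Isotropic solid: β ≈ 3α = 3.9×10⁻⁵ /K; ΔT = 53.6 K
ΔV = 3αV₀ΔT = 3(13×10⁻⁶)(1370)(53.6) = 2.86 cm³

ΔV = 2.86 cm³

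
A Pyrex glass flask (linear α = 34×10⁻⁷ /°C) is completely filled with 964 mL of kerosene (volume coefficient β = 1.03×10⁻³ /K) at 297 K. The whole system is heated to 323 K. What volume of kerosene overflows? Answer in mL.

The flask also expands: β_container ≈ 3α = 1.02×10⁻⁵ /K
Net overflow = V₀(β_liq − 3α_cont)ΔT
β − 3α = 1.03×10⁻³ − 1.02×10⁻⁵ = 1.0198×10⁻³ /K; ΔT = 26 K
ΔV = 964 × 1.0198×10⁻³ × 26 = 25.6 mL

25.6 mL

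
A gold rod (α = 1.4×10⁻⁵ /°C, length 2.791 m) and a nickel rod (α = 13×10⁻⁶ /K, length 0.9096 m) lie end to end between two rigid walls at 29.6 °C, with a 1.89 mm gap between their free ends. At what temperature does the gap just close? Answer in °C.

Gap closes when ΔL₁ + ΔL₂ = 1.89 mm = 1.89×10⁻³ m
(α₁L₁ + α₂L₂)ΔT = g
α₁L₁ + α₂L₂ = 1.4×10⁻⁵×2.791 + 13×10⁻⁶×0.9096 = 5.08988×10⁻⁵ m/K
ΔT = 1.89×10⁻³ / 5.08988×10⁻⁵ = 37.133 K
T = 29.6 + 37.133 = 66.733 °C

T = 66.7 °C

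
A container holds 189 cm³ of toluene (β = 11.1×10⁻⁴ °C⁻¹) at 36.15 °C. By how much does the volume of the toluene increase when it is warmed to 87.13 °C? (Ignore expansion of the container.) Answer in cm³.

|ΔT| = |87.13 − 36.15| = 50.98 K
ΔV = βV₀ΔT = (11.1×10⁻⁴)(189)(50.98) = 10.7 cm³

ΔV = 10.7 cm³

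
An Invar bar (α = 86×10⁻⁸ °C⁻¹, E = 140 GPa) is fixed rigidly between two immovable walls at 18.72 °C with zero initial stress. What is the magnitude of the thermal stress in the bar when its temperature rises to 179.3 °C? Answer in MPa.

σ = 19.3 MPa

Fully constrained: the free strain ε = αΔT is blocked, so σ = Eε = EαΔT.
|ΔT| = 160.58 K
σ = 140×10⁹ × 86×10⁻⁸ × 160.58 = 1.93×10⁷ Pa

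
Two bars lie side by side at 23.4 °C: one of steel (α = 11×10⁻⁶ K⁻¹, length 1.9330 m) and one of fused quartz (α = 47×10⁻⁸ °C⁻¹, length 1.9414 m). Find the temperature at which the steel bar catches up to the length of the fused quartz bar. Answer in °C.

T = 436.2 °C

Equal length when α₁L₁ΔT − α₂L₂ΔT = L₂ − L₁ = 8.40×10⁻³ m
α₁L₁ = 2.1263×10⁻⁵, α₂L₂ = 9.12458×10⁻⁷ → Δ(αL) = 2.0350542×10⁻⁵ m/K
ΔT = 8.40×10⁻³ / 2.0350542×10⁻⁵ = 412.765 K, so T = 23.4 + 412.765 = 436.165 °C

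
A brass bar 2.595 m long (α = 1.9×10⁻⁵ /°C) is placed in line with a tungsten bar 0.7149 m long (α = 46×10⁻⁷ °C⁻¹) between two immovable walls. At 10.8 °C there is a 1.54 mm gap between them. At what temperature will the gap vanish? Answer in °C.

Gap closes when ΔL₁ + ΔL₂ = 1.54 mm = 1.54×10⁻³ m
(α₁L₁ + α₂L₂)ΔT = g
α₁L₁ + α₂L₂ = 1.9×10⁻⁵×2.595 + 46×10⁻⁷×0.7149 = 5.259354×10⁻⁵ m/K
ΔT = 1.54×10⁻³ / 5.259354×10⁻⁵ = 29.281 K
T = 10.8 + 29.281 = 40.081 °C

T = 40.1 °C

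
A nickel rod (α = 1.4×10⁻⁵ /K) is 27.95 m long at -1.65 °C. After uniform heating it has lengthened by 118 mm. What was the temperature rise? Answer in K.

ΔT = 302 K

ΔL = αL₀ΔT ⇒ ΔT = ΔL / (αL₀)
ΔT = 118×10⁻³ m / (1.4×10⁻⁵ × 27.95 m) = 301.56 K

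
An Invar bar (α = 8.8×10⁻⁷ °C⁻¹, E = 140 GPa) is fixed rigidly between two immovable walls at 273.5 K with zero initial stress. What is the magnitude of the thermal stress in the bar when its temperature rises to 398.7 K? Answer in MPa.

Fully constrained: the free strain ε = αΔT is blocked, so σ = Eε = EαΔT.
|ΔT| = 125.2 K
σ = 140×10⁹ × 8.8×10⁻⁷ × 125.2 = 1.54×10⁷ Pa

σ = 15.4 MPa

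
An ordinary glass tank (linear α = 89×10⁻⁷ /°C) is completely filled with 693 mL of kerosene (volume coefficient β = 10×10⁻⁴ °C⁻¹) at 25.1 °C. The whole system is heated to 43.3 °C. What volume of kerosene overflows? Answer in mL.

12.3 mL

The tank also expands: β_container ≈ 3α = 2.67×10⁻⁵ /K
Net overflow = V₀(β_liq − 3α_cont)ΔT
β − 3α = 1.00×10⁻³ − 2.67×10⁻⁵ = 9.733×10⁻⁴ /K; ΔT = 18.2 K
ΔV = 693 × 9.733×10⁻⁴ × 18.2 = 12.3 mL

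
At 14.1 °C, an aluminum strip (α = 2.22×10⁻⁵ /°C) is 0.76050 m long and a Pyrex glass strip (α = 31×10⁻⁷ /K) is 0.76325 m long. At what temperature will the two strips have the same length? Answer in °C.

Equal length when α₁L₁ΔT − α₂L₂ΔT = L₂ − L₁ = 2.75×10⁻³ m
α₁L₁ = 1.68831×10⁻⁵, α₂L₂ = 2.366075×10⁻⁶ → Δ(αL) = 1.4517025×10⁻⁵ m/K
ΔT = 2.75×10⁻³ / 1.4517025×10⁻⁵ = 189.433 K, so T = 14.1 + 189.433 = 203.533 °C

T = 203.5 °C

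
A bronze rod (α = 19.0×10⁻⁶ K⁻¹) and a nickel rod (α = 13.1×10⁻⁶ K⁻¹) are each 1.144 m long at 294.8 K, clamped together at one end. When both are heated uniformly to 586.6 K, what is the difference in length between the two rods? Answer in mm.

ΔT = 291.8 K
bronze: ΔL = 19.0×10⁻⁶ × 1.144 m × 291.8 = 6.3426×10⁻³ m = 6.3426 mm
nickel: ΔL = 13.1×10⁻⁶ × 1.144 m × 291.8 = 4.3730×10⁻³ m = 4.3730 mm
difference = 6.3426 − 4.3730 = 1.9696 mm

1.97 mm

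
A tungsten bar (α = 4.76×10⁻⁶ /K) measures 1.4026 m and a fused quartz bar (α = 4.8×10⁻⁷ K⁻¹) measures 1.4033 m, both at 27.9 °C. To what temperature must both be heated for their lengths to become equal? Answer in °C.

L₁(1 + α₁ΔT) = L₂(1 + α₂ΔT) ⇒ ΔT = (L₂ − L₁)/(α₁L₁ − α₂L₂)
L₂ − L₁ = 1.4033 − 1.4026 = 7.00×10⁻⁴ m
α₁L₁ − α₂L₂ = 4.76×10⁻⁶×1.4026 − 4.8×10⁻⁷×1.4033 = 6.002792×10⁻⁶ m/K
ΔT = 7.00×10⁻⁴ / 6.002792×10⁻⁶ = 116.612 K
T = 27.9 + 116.612 = 144.512 °C

T = 144.5 °C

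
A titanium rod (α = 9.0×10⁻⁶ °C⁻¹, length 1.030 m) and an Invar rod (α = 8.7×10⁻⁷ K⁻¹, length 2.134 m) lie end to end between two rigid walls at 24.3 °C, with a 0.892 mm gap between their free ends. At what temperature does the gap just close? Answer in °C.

T = 104 °C

Gap closes when ΔL₁ + ΔL₂ = 0.892 mm = 8.92×10⁻⁴ m
(α₁L₁ + α₂L₂)ΔT = g
α₁L₁ + α₂L₂ = 9.0×10⁻⁶×1.030 + 8.7×10⁻⁷×2.134 = 1.112658×10⁻⁵ m/K
ΔT = 8.92×10⁻⁴ / 1.112658×10⁻⁵ = 80.17 K
T = 24.3 + 80.17 = 104.47 °C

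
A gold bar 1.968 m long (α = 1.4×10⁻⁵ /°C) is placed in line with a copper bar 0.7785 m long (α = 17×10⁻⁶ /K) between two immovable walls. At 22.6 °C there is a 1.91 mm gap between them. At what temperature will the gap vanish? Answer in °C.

Gap closes when ΔL₁ + ΔL₂ = 1.91 mm = 1.91×10⁻³ m
(α₁L₁ + α₂L₂)ΔT = g
α₁L₁ + α₂L₂ = 1.4×10⁻⁵×1.968 + 17×10⁻⁶×0.7785 = 4.07865×10⁻⁵ m/K
ΔT = 1.91×10⁻³ / 4.07865×10⁻⁵ = 46.829 K
T = 22.6 + 46.829 = 69.429 °C

T = 69.4 °C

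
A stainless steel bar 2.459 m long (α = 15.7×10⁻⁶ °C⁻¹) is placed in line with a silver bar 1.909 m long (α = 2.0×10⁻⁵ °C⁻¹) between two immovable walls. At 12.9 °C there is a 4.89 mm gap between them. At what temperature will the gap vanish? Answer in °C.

T = 76.6 °C

Gap closes when ΔL₁ + ΔL₂ = 4.89 mm = 4.89×10⁻³ m
(α₁L₁ + α₂L₂)ΔT = g
α₁L₁ + α₂L₂ = 15.7×10⁻⁶×2.459 + 2.0×10⁻⁵×1.909 = 7.67863×10⁻⁵ m/K
ΔT = 4.89×10⁻³ / 7.67863×10⁻⁵ = 63.683 K
T = 12.9 + 63.683 = 76.583 °C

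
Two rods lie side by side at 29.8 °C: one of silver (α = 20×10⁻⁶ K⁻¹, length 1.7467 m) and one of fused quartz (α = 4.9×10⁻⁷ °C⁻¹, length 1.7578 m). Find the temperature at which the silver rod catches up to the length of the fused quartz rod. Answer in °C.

Equal length when α₁L₁ΔT − α₂L₂ΔT = L₂ − L₁ = 1.11×10⁻² m
α₁L₁ = 3.4934×10⁻⁵, α₂L₂ = 8.61322×10⁻⁷ → Δ(αL) = 3.4072678×10⁻⁵ m/K
ΔT = 1.11×10⁻² / 3.4072678×10⁻⁵ = 325.774 K, so T = 29.8 + 325.774 = 355.574 °C

T = 355.6 °C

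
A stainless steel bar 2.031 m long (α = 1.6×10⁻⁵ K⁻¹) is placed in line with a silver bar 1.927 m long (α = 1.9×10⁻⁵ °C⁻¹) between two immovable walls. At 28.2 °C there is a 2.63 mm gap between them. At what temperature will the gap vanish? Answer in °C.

Gap closes when ΔL₁ + ΔL₂ = 2.63 mm = 2.63×10⁻³ m
(α₁L₁ + α₂L₂)ΔT = g
α₁L₁ + α₂L₂ = 1.6×10⁻⁵×2.031 + 1.9×10⁻⁵×1.927 = 6.9109×10⁻⁵ m/K
ΔT = 2.63×10⁻³ / 6.9109×10⁻⁵ = 38.056 K
T = 28.2 + 38.056 = 66.256 °C

T = 66.3 °C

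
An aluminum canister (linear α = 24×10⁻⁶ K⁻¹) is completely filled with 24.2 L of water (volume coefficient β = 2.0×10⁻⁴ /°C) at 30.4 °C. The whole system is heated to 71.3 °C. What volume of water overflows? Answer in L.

The canister also expands: β_container ≈ 3α = 7.2×10⁻⁵ /K
Net overflow = V₀(β_liq − 3α_cont)ΔT
β − 3α = 2.00×10⁻⁴ − 7.2×10⁻⁵ = 1.28×10⁻⁴ /K; ΔT = 40.9 K
ΔV = 24.2 × 1.28×10⁻⁴ × 40.9 = 0.127 L

0.127 L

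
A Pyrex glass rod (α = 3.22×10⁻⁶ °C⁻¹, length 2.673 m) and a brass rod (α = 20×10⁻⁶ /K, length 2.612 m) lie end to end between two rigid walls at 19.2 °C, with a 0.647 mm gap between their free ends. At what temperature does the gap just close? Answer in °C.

α₁L₁ = 8.60706×10⁻⁶ m/K, α₂L₂ = 5.224×10⁻⁵ m/K → total 6.084706×10⁻⁵ m/K
ΔT = g/(α₁L₁+α₂L₂) = 6.47×10⁻⁴ / 6.084706×10⁻⁵ = 10.633 K
T = 19.2 + 10.633 = 29.833 °C

T = 29.8 °C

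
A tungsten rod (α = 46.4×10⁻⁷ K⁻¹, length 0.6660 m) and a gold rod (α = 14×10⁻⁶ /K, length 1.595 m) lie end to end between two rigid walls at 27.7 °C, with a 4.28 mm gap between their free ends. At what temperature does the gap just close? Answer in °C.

T = 196 °C

α₁L₁ = 3.09024×10⁻⁶ m/K, α₂L₂ = 2.233×10⁻⁵ m/K → total 2.542024×10⁻⁵ m/K
ΔT = g/(α₁L₁+α₂L₂) = 4.28×10⁻³ / 2.542024×10⁻⁵ = 168.37 K
T = 27.7 + 168.37 = 196.07 °C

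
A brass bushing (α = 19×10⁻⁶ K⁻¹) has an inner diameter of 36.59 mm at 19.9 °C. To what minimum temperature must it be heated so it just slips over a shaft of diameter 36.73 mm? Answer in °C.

Required Δd = 36.73 − 36.59 = 0.14 mm
Δd = αd₀ΔT ⇒ ΔT = Δd/(αd₀) = 0.14 / (19×10⁻⁶ × 36.59) = 201.38 K
T_min = 19.9 + 201.38 = 221.28 °C

T = 221 °C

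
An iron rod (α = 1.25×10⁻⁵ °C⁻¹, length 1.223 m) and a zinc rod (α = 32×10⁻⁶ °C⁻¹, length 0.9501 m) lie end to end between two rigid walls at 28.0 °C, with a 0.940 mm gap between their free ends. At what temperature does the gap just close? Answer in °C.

Gap closes when ΔL₁ + ΔL₂ = 0.940 mm = 9.40×10⁻⁴ m
(α₁L₁ + α₂L₂)ΔT = g
α₁L₁ + α₂L₂ = 1.25×10⁻⁵×1.223 + 32×10⁻⁶×0.9501 = 4.56907×10⁻⁵ m/K
ΔT = 9.40×10⁻⁴ / 4.56907×10⁻⁵ = 20.573 K
T = 28.0 + 20.573 = 48.573 °C

T = 48.6 °C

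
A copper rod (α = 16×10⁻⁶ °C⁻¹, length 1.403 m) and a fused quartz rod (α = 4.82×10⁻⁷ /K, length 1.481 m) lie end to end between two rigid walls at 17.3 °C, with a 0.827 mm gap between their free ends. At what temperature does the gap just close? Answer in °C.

T = 53.0 °C

α₁L₁ = 2.2448×10⁻⁵ m/K, α₂L₂ = 7.13842×10⁻⁷ m/K → total 2.3161842×10⁻⁵ m/K
ΔT = g/(α₁L₁+α₂L₂) = 8.27×10⁻⁴ / 2.3161842×10⁻⁵ = 35.705 K
T = 17.3 + 35.705 = 53.005 °C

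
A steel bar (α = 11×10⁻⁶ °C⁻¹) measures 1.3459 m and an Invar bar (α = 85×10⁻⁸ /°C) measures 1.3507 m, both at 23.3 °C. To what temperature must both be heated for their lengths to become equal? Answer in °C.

L₁(1 + α₁ΔT) = L₂(1 + α₂ΔT) ⇒ ΔT = (L₂ − L₁)/(α₁L₁ − α₂L₂)
L₂ − L₁ = 1.3507 − 1.3459 = 4.80×10⁻³ m
α₁L₁ − α₂L₂ = 11×10⁻⁶×1.3459 − 85×10⁻⁸×1.3507 = 1.3656805×10⁻⁵ m/K
ΔT = 4.80×10⁻³ / 1.3656805×10⁻⁵ = 351.473 K
T = 23.3 + 351.473 = 374.773 °C

T = 374.8 °C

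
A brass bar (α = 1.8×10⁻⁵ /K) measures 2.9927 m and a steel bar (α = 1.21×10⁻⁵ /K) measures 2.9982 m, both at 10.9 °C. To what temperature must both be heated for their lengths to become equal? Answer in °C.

L₁(1 + α₁ΔT) = L₂(1 + α₂ΔT) ⇒ ΔT = (L₂ − L₁)/(α₁L₁ − α₂L₂)
L₂ − L₁ = 2.9982 − 2.9927 = 5.50×10⁻³ m
α₁L₁ − α₂L₂ = 1.8×10⁻⁵×2.9927 − 1.21×10⁻⁵×2.9982 = 1.759038×10⁻⁵ m/K
ΔT = 5.50×10⁻³ / 1.759038×10⁻⁵ = 312.671 K
T = 10.9 + 312.671 = 323.571 °C

T = 323.6 °C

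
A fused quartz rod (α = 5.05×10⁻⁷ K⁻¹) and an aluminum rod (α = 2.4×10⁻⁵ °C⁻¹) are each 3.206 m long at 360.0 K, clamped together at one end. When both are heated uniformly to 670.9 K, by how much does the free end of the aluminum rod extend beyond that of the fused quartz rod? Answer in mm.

ΔT = 310.9 K
fused quartz: ΔL = 5.05×10⁻⁷ × 3.206 m × 310.9 = 5.0336×10⁻⁴ m = 0.50336 mm
aluminum: ΔL = 2.4×10⁻⁵ × 3.206 m × 310.9 = 2.3922×10⁻² m = 23.922 mm
difference = 23.922 − 0.50336 = 23.41864 mm

23.4 mm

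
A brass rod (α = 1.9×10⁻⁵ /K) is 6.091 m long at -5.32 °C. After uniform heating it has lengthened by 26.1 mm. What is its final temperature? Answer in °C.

ΔL = αL₀ΔT ⇒ ΔT = ΔL / (αL₀)
ΔT = 26.1×10⁻³ m / (1.9×10⁻⁵ × 6.091 m) = 225.53 K
T = -5.32 + 225.53 = 220.21 °C

T = 220 °C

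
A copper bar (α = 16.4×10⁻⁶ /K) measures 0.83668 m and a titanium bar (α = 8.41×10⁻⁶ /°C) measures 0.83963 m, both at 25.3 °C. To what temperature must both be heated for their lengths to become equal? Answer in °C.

Equal length when α₁L₁ΔT − α₂L₂ΔT = L₂ − L₁ = 2.95×10⁻³ m
α₁L₁ = 1.3721552×10⁻⁵, α₂L₂ = 7.0612883×10⁻⁶ → Δ(αL) = 6.6602637×10⁻⁶ m/K
ΔT = 2.95×10⁻³ / 6.6602637×10⁻⁶ = 442.925 K, so T = 25.3 + 442.925 = 468.225 °C

T = 468.2 °C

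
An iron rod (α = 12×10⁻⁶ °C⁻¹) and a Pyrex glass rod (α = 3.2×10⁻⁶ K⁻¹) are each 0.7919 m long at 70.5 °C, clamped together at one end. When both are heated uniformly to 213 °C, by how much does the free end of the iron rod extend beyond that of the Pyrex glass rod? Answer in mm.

0.993 mm

ΔT = 142.5 K
iron: ΔL = 12×10⁻⁶ × 0.7919 m × 142.5 = 1.3541×10⁻³ m = 1.3541 mm
Pyrex glass: ΔL = 3.2×10⁻⁶ × 0.7919 m × 142.5 = 3.6111×10⁻⁴ m = 0.36111 mm
difference = 1.3541 − 0.36111 = 0.99299 mm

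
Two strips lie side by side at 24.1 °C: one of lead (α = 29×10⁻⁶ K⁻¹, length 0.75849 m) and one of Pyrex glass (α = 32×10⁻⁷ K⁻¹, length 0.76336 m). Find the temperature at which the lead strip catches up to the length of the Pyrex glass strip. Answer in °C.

Equal length when α₁L₁ΔT − α₂L₂ΔT = L₂ − L₁ = 4.87×10⁻³ m
α₁L₁ = 2.199621×10⁻⁵, α₂L₂ = 2.442752×10⁻⁶ → Δ(αL) = 1.9553458×10⁻⁵ m/K
ΔT = 4.87×10⁻³ / 1.9553458×10⁻⁵ = 249.061 K, so T = 24.1 + 249.061 = 273.161 °C

T = 273.2 °C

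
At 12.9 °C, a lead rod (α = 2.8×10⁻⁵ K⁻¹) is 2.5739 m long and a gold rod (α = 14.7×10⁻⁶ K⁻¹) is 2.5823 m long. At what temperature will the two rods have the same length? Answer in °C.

T = 259.2 °C

Equal length when α₁L₁ΔT − α₂L₂ΔT = L₂ − L₁ = 8.40×10⁻³ m
α₁L₁ = 7.20692×10⁻⁵, α₂L₂ = 3.795981×10⁻⁵ → Δ(αL) = 3.410939×10⁻⁵ m/K
ΔT = 8.40×10⁻³ / 3.410939×10⁻⁵ = 246.266 K, so T = 12.9 + 246.266 = 259.166 °C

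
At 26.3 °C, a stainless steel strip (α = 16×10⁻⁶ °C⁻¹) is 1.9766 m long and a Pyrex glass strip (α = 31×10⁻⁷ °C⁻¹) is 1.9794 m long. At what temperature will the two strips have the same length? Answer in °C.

T = 136.1 °C

Equal length when α₁L₁ΔT − α₂L₂ΔT = L₂ − L₁ = 2.80×10⁻³ m
α₁L₁ = 3.16256×10⁻⁵, α₂L₂ = 6.13614×10⁻⁶ → Δ(αL) = 2.548946×10⁻⁵ m/K
ΔT = 2.80×10⁻³ / 2.548946×10⁻⁵ = 109.849 K, so T = 26.3 + 109.849 = 136.149 °C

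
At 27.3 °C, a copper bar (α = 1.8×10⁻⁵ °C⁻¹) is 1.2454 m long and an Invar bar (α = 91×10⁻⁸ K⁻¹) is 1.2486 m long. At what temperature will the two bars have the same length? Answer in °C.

T = 177.7 °C

L₁(1 + α₁ΔT) = L₂(1 + α₂ΔT) ⇒ ΔT = (L₂ − L₁)/(α₁L₁ − α₂L₂)
L₂ − L₁ = 1.2486 − 1.2454 = 3.20×10⁻³ m
α₁L₁ − α₂L₂ = 1.8×10⁻⁵×1.2454 − 91×10⁻⁸×1.2486 = 2.1280974×10⁻⁵ m/K
ΔT = 3.20×10⁻³ / 2.1280974×10⁻⁵ = 150.369 K
T = 27.3 + 150.369 = 177.669 °C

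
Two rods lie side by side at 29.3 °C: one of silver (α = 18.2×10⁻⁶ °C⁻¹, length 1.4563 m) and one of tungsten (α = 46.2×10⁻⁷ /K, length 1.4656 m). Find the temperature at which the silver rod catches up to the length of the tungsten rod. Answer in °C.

Equal length when α₁L₁ΔT − α₂L₂ΔT = L₂ − L₁ = 9.30×10⁻³ m
α₁L₁ = 2.650466×10⁻⁵, α₂L₂ = 6.771072×10⁻⁶ → Δ(αL) = 1.9733588×10⁻⁵ m/K
ΔT = 9.30×10⁻³ / 1.9733588×10⁻⁵ = 471.278 K, so T = 29.3 + 471.278 = 500.578 °C

T = 500.6 °C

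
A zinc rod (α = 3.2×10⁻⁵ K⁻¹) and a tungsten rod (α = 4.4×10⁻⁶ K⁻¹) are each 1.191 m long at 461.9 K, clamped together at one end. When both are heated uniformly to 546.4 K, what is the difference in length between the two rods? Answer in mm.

2.78 mm

ΔT = 84.5 K
zinc: ΔL = 3.2×10⁻⁵ × 1.191 m × 84.5 = 3.2205×10⁻³ m = 3.2205 mm
tungsten: ΔL = 4.4×10⁻⁶ × 1.191 m × 84.5 = 4.4281×10⁻⁴ m = 0.44281 mm
difference = 3.2205 − 0.44281 = 2.77769 mm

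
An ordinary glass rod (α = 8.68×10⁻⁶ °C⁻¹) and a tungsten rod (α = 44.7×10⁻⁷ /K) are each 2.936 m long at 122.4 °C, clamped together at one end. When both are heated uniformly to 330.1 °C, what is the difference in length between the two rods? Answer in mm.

ΔT = 207.7 K
ordinary glass: ΔL = 8.68×10⁻⁶ × 2.936 m × 207.7 = 5.2931×10⁻³ m = 5.2931 mm
tungsten: ΔL = 44.7×10⁻⁷ × 2.936 m × 207.7 = 2.7258×10⁻³ m = 2.7258 mm
difference = 5.2931 − 2.7258 = 2.5673 mm

2.57 mm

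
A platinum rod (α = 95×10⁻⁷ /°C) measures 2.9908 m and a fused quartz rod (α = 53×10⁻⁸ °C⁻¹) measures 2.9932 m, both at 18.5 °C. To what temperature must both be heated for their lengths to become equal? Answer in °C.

L₁(1 + α₁ΔT) = L₂(1 + α₂ΔT) ⇒ ΔT = (L₂ − L₁)/(α₁L₁ − α₂L₂)
L₂ − L₁ = 2.9932 − 2.9908 = 2.40×10⁻³ m
α₁L₁ − α₂L₂ = 95×10⁻⁷×2.9908 − 53×10⁻⁸×2.9932 = 2.6826204×10⁻⁵ m/K
ΔT = 2.40×10⁻³ / 2.6826204×10⁻⁵ = 89.465 K
T = 18.5 + 89.465 = 107.965 °C

T = 108.0 °C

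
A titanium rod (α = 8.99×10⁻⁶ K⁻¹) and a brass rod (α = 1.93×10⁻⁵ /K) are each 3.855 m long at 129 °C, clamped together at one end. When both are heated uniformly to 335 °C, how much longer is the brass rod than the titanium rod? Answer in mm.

8.19 mm

ΔT = 206 K
titanium: ΔL = 8.99×10⁻⁶ × 3.855 m × 206 = 7.1392×10⁻³ m = 7.1392 mm
brass: ΔL = 1.93×10⁻⁵ × 3.855 m × 206 = 1.5327×10⁻² m = 15.327 mm
difference = 15.327 − 7.1392 = 8.1878 mm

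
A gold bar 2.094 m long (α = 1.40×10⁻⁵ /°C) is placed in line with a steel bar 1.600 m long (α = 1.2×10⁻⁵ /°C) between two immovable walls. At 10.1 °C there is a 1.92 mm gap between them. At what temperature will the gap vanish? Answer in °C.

α₁L₁ = 2.9316×10⁻⁵ m/K, α₂L₂ = 1.920×10⁻⁵ m/K → total 4.8516×10⁻⁵ m/K
ΔT = g/(α₁L₁+α₂L₂) = 1.92×10⁻³ / 4.8516×10⁻⁵ = 39.575 K
T = 10.1 + 39.575 = 49.675 °C

T = 49.7 °C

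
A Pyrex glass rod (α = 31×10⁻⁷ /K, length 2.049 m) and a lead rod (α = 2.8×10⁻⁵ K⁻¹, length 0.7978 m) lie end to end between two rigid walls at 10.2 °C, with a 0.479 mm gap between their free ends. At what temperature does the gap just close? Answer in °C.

Gap closes when ΔL₁ + ΔL₂ = 0.479 mm = 4.79×10⁻⁴ m
(α₁L₁ + α₂L₂)ΔT = g
α₁L₁ + α₂L₂ = 31×10⁻⁷×2.049 + 2.8×10⁻⁵×0.7978 = 2.86903×10⁻⁵ m/K
ΔT = 4.79×10⁻⁴ / 2.86903×10⁻⁵ = 16.696 K
T = 10.2 + 16.696 = 26.896 °C

T = 26.9 °C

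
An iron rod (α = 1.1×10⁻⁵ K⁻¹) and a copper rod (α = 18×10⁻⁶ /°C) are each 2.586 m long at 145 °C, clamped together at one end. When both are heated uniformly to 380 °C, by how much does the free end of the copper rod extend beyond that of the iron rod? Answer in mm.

4.25 mm

ΔT = 235 K
iron: ΔL = 1.1×10⁻⁵ × 2.586 m × 235 = 6.6848×10⁻³ m = 6.6848 mm
copper: ΔL = 18×10⁻⁶ × 2.586 m × 235 = 1.0939×10⁻² m = 10.939 mm
difference = 10.939 − 6.6848 = 4.2542 mm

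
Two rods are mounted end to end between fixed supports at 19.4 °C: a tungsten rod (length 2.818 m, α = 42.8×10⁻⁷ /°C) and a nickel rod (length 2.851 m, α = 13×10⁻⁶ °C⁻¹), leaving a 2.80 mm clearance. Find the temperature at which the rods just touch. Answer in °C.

Gap closes when ΔL₁ + ΔL₂ = 2.80 mm = 2.80×10⁻³ m
(α₁L₁ + α₂L₂)ΔT = g
α₁L₁ + α₂L₂ = 42.8×10⁻⁷×2.818 + 13×10⁻⁶×2.851 = 4.912404×10⁻⁵ m/K
ΔT = 2.80×10⁻³ / 4.912404×10⁻⁵ = 56.999 K
T = 19.4 + 56.999 = 76.399 °C

T = 76.4 °C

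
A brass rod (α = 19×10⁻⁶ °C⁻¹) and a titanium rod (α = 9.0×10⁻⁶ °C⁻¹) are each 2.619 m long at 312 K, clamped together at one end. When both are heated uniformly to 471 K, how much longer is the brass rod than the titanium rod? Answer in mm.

ΔT = 159 K
brass: ΔL = 19×10⁻⁶ × 2.619 m × 159 = 7.9120×10⁻³ m = 7.9120 mm
titanium: ΔL = 9.0×10⁻⁶ × 2.619 m × 159 = 3.7478×10⁻³ m = 3.7478 mm
difference = 7.9120 − 3.7478 = 4.1642 mm

4.16 mm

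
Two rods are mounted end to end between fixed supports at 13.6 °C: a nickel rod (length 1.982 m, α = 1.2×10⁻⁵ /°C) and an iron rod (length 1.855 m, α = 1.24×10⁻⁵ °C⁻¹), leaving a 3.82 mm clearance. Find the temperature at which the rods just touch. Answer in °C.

α₁L₁ = 2.3784×10⁻⁵ m/K, α₂L₂ = 2.3002×10⁻⁵ m/K → total 4.6786×10⁻⁵ m/K
ΔT = g/(α₁L₁+α₂L₂) = 3.82×10⁻³ / 4.6786×10⁻⁵ = 81.648 K
T = 13.6 + 81.648 = 95.248 °C

T = 95.2 °C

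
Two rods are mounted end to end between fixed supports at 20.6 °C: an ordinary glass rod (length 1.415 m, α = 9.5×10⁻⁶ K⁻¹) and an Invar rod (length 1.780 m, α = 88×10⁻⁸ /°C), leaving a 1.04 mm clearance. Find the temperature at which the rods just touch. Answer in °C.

T = 89.9 °C

Gap closes when ΔL₁ + ΔL₂ = 1.04 mm = 1.04×10⁻³ m
(α₁L₁ + α₂L₂)ΔT = g
α₁L₁ + α₂L₂ = 9.5×10⁻⁶×1.415 + 88×10⁻⁸×1.780 = 1.50089×10⁻⁵ m/K
ΔT = 1.04×10⁻³ / 1.50089×10⁻⁵ = 69.292 K
T = 20.6 + 69.292 = 89.892 °C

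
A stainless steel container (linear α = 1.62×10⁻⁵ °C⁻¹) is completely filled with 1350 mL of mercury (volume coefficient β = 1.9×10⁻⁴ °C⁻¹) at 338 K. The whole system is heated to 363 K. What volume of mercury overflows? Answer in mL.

4.77 mL

The container also expands: β_container ≈ 3α = 4.86×10⁻⁵ /K
Net overflow = V₀(β_liq − 3α_cont)ΔT
β − 3α = 1.90×10⁻⁴ − 4.86×10⁻⁵ = 1.414×10⁻⁴ /K; ΔT = 25 K
ΔV = 1350 × 1.414×10⁻⁴ × 25 = 4.77 mL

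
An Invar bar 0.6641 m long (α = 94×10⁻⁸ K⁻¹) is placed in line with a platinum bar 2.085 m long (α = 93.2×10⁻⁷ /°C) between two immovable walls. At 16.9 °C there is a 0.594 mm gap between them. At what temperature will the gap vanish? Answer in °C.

Gap closes when ΔL₁ + ΔL₂ = 0.594 mm = 5.94×10⁻⁴ m
(α₁L₁ + α₂L₂)ΔT = g
α₁L₁ + α₂L₂ = 94×10⁻⁸×0.6641 + 93.2×10⁻⁷×2.085 = 2.0056454×10⁻⁵ m/K
ΔT = 5.94×10⁻⁴ / 2.0056454×10⁻⁵ = 29.616 K
T = 16.9 + 29.616 = 46.516 °C

T = 46.5 °C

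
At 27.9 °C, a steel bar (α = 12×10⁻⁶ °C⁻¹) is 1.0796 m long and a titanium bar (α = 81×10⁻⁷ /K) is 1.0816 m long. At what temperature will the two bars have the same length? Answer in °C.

L₁(1 + α₁ΔT) = L₂(1 + α₂ΔT) ⇒ ΔT = (L₂ − L₁)/(α₁L₁ − α₂L₂)
L₂ − L₁ = 1.0816 − 1.0796 = 2.00×10⁻³ m
α₁L₁ − α₂L₂ = 12×10⁻⁶×1.0796 − 81×10⁻⁷×1.0816 = 4.19424×10⁻⁶ m/K
ΔT = 2.00×10⁻³ / 4.19424×10⁻⁶ = 476.844 K
T = 27.9 + 476.844 = 504.744 °C

T = 504.7 °C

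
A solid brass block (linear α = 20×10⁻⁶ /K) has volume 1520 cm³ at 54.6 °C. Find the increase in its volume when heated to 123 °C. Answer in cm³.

ΔV = 6.24 cm³

Isotropic solid: β ≈ 3α = 6.0×10⁻⁵ /K; ΔT = 68.4 K
ΔV = 3αV₀ΔT = 3(20×10⁻⁶)(1520)(68.4) = 6.24 cm³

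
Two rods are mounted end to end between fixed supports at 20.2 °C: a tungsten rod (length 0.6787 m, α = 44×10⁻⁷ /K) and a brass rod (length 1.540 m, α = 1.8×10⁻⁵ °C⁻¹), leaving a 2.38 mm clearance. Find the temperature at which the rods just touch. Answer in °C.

T = 97.7 °C

α₁L₁ = 2.98628×10⁻⁶ m/K, α₂L₂ = 2.772×10⁻⁵ m/K → total 3.070628×10⁻⁵ m/K
ΔT = g/(α₁L₁+α₂L₂) = 2.38×10⁻³ / 3.070628×10⁻⁵ = 77.509 K
T = 20.2 + 77.509 = 97.709 °C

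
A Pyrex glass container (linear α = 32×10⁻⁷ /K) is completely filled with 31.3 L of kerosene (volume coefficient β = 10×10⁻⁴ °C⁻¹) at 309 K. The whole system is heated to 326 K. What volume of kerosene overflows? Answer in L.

The container also expands: β_container ≈ 3α = 9.6×10⁻⁶ /K
Net overflow = V₀(β_liq − 3α_cont)ΔT
β − 3α = 1.00×10⁻³ − 9.6×10⁻⁶ = 9.904×10⁻⁴ /K; ΔT = 17 K
ΔV = 31.3 × 9.904×10⁻⁴ × 17 = 0.527 L

0.527 L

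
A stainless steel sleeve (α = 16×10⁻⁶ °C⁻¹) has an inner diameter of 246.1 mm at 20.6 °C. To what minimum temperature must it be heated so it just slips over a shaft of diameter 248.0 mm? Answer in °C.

T = 503 °C

Required Δd = 248.0 − 246.1 = 1.9 mm
Δd = αd₀ΔT ⇒ ΔT = Δd/(αd₀) = 1.9 / (16×10⁻⁶ × 246.1) = 482.53 K
T_min = 20.6 + 482.53 = 503.13 °C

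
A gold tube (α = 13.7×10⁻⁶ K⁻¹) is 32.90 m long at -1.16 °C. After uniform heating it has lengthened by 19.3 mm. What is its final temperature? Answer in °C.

ΔL = αL₀ΔT ⇒ ΔT = ΔL / (αL₀)
ΔT = 19.3×10⁻³ m / (13.7×10⁻⁶ × 32.90 m) = 42.819 K
T = -1.16 + 42.819 = 41.659 °C

T = 41.7 °C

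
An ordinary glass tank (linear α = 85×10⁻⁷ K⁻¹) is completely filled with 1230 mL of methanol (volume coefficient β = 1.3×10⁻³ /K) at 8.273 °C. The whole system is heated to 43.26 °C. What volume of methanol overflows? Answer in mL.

54.8 mL

The tank also expands: β_container ≈ 3α = 2.55×10⁻⁵ /K
Net overflow = V₀(β_liq − 3α_cont)ΔT
β − 3α = 1.30×10⁻³ − 2.55×10⁻⁵ = 1.2745×10⁻³ /K; ΔT = 34.987 K
ΔV = 1230 × 1.2745×10⁻³ × 34.987 = 54.8 mL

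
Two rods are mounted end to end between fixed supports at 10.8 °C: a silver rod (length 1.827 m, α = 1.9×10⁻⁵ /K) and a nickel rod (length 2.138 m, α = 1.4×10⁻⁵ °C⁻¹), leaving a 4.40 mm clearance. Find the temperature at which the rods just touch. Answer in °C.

Gap closes when ΔL₁ + ΔL₂ = 4.40 mm = 4.40×10⁻³ m
(α₁L₁ + α₂L₂)ΔT = g
α₁L₁ + α₂L₂ = 1.9×10⁻⁵×1.827 + 1.4×10⁻⁵×2.138 = 6.4645×10⁻⁵ m/K
ΔT = 4.40×10⁻³ / 6.4645×10⁻⁵ = 68.064 K
T = 10.8 + 68.064 = 78.864 °C

T = 78.9 °C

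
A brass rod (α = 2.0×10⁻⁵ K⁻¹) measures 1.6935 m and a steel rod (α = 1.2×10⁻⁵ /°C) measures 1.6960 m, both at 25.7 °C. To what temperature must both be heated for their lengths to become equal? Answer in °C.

T = 210.6 °C

Equal length when α₁L₁ΔT − α₂L₂ΔT = L₂ − L₁ = 2.50×10⁻³ m
α₁L₁ = 3.387×10⁻⁵, α₂L₂ = 2.0352×10⁻⁵ → Δ(αL) = 1.3518×10⁻⁵ m/K
ΔT = 2.50×10⁻³ / 1.3518×10⁻⁵ = 184.939 K, so T = 25.7 + 184.939 = 210.639 °C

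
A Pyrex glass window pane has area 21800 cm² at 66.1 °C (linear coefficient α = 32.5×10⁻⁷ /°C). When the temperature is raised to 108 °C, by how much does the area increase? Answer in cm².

Area coefficient ≈ 2α; |ΔT| = 41.9 K
ΔA = 2αA₀ΔT = 2(32.5×10⁻⁷)(21800)(41.9) = 5.94 cm²

ΔA = 5.94 cm²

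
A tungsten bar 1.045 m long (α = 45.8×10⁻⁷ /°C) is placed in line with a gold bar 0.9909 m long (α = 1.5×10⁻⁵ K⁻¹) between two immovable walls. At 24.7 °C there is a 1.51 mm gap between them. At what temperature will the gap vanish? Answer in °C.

T = 102 °C

α₁L₁ = 4.7861×10⁻⁶ m/K, α₂L₂ = 1.48635×10⁻⁵ m/K → total 1.96496×10⁻⁵ m/K
ΔT = g/(α₁L₁+α₂L₂) = 1.51×10⁻³ / 1.96496×10⁻⁵ = 76.85 K
T = 24.7 + 76.85 = 101.55 °C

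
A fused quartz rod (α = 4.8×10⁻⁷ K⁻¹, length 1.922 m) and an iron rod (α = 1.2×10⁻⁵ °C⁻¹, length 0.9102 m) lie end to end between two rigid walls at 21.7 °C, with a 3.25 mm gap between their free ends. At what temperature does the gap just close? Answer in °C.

α₁L₁ = 9.2256×10⁻⁷ m/K, α₂L₂ = 1.09224×10⁻⁵ m/K → total 1.184496×10⁻⁵ m/K
ΔT = g/(α₁L₁+α₂L₂) = 3.25×10⁻³ / 1.184496×10⁻⁵ = 274.38 K
T = 21.7 + 274.38 = 296.08 °C

T = 296 °C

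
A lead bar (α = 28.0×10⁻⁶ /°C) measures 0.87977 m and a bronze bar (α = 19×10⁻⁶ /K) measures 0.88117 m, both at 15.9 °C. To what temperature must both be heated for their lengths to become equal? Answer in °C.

L₁(1 + α₁ΔT) = L₂(1 + α₂ΔT) ⇒ ΔT = (L₂ − L₁)/(α₁L₁ − α₂L₂)
L₂ − L₁ = 0.88117 − 0.87977 = 1.40×10⁻³ m
α₁L₁ − α₂L₂ = 28.0×10⁻⁶×0.87977 − 19×10⁻⁶×0.88117 = 7.89133×10⁻⁶ m/K
ΔT = 1.40×10⁻³ / 7.89133×10⁻⁶ = 177.410 K
T = 15.9 + 177.410 = 193.310 °C

T = 193.3 °C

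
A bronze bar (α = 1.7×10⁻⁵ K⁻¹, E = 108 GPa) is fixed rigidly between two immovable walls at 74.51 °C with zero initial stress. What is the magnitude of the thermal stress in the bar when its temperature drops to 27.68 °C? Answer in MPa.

σ = 86.0 MPa

Fully constrained: the free strain ε = αΔT is blocked, so σ = Eε = EαΔT.
|ΔT| = 46.83 K
σ = 108×10⁹ × 1.7×10⁻⁵ × 46.83 = 8.60×10⁷ Pa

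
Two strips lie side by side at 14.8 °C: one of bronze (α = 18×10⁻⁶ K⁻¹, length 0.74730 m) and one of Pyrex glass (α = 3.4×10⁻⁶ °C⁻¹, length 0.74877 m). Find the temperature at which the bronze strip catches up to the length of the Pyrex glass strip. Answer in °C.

T = 149.6 °C

Equal length when α₁L₁ΔT − α₂L₂ΔT = L₂ − L₁ = 1.47×10⁻³ m
α₁L₁ = 1.34514×10⁻⁵, α₂L₂ = 2.545818×10⁻⁶ → Δ(αL) = 1.0905582×10⁻⁵ m/K
ΔT = 1.47×10⁻³ / 1.0905582×10⁻⁵ = 134.793 K, so T = 14.8 + 134.793 = 149.593 °C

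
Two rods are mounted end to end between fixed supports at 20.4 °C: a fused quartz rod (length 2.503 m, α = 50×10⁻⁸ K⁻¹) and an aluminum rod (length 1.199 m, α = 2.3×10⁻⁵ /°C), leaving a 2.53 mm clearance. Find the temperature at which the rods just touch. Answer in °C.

Gap closes when ΔL₁ + ΔL₂ = 2.53 mm = 2.53×10⁻³ m
(α₁L₁ + α₂L₂)ΔT = g
α₁L₁ + α₂L₂ = 50×10⁻⁸×2.503 + 2.3×10⁻⁵×1.199 = 2.88285×10⁻⁵ m/K
ΔT = 2.53×10⁻³ / 2.88285×10⁻⁵ = 87.76 K
T = 20.4 + 87.76 = 108.16 °C

T = 108 °C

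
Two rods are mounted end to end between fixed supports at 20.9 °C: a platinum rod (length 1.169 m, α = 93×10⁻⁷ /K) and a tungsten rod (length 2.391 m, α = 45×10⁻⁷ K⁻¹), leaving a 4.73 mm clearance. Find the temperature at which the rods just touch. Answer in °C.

α₁L₁ = 1.08717×10⁻⁵ m/K, α₂L₂ = 1.07595×10⁻⁵ m/K → total 2.16312×10⁻⁵ m/K
ΔT = g/(α₁L₁+α₂L₂) = 4.73×10⁻³ / 2.16312×10⁻⁵ = 218.67 K
T = 20.9 + 218.67 = 239.57 °C

T = 240 °C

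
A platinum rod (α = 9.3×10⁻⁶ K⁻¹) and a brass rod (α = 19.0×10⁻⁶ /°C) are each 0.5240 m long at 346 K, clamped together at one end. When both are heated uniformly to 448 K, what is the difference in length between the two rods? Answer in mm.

0.518 mm

ΔT = 102 K
platinum: ΔL = 9.3×10⁻⁶ × 0.5240 m × 102 = 4.9707×10⁻⁴ m = 0.49707 mm
brass: ΔL = 19.0×10⁻⁶ × 0.5240 m × 102 = 1.0155×10⁻³ m = 1.0155 mm
difference = 1.0155 − 0.49707 = 0.51843 mm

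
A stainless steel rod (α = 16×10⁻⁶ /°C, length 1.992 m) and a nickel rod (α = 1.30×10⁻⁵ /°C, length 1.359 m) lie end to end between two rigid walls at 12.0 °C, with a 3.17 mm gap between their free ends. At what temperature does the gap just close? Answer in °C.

Gap closes when ΔL₁ + ΔL₂ = 3.17 mm = 3.17×10⁻³ m
(α₁L₁ + α₂L₂)ΔT = g
α₁L₁ + α₂L₂ = 16×10⁻⁶×1.992 + 1.30×10⁻⁵×1.359 = 4.9539×10⁻⁵ m/K
ΔT = 3.17×10⁻³ / 4.9539×10⁻⁵ = 63.990 K
T = 12.0 + 63.990 = 75.990 °C

T = 76.0 °C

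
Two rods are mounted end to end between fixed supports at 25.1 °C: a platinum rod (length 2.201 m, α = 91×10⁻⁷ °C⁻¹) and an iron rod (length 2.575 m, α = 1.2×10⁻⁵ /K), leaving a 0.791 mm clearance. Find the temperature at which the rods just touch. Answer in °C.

α₁L₁ = 2.00291×10⁻⁵ m/K, α₂L₂ = 3.090×10⁻⁵ m/K → total 5.09291×10⁻⁵ m/K
ΔT = g/(α₁L₁+α₂L₂) = 7.91×10⁻⁴ / 5.09291×10⁻⁵ = 15.531 K
T = 25.1 + 15.531 = 40.631 °C

T = 40.6 °C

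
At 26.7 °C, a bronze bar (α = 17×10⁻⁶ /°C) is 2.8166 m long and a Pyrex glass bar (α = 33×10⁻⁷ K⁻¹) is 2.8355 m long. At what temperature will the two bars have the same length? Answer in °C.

T = 517.3 °C

Equal length when α₁L₁ΔT − α₂L₂ΔT = L₂ − L₁ = 1.89×10⁻² m
α₁L₁ = 4.78822×10⁻⁵, α₂L₂ = 9.35715×10⁻⁶ → Δ(αL) = 3.852505×10⁻⁵ m/K
ΔT = 1.89×10⁻² / 3.852505×10⁻⁵ = 490.590 K, so T = 26.7 + 490.590 = 517.290 °C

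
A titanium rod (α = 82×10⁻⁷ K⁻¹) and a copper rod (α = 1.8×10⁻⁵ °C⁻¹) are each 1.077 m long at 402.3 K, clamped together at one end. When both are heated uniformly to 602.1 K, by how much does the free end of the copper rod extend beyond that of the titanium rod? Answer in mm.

ΔT = 199.8 K
titanium: ΔL = 82×10⁻⁷ × 1.077 m × 199.8 = 1.7645×10⁻³ m = 1.7645 mm
copper: ΔL = 1.8×10⁻⁵ × 1.077 m × 199.8 = 3.8733×10⁻³ m = 3.8733 mm
difference = 3.8733 − 1.7645 = 2.1088 mm

2.11 mm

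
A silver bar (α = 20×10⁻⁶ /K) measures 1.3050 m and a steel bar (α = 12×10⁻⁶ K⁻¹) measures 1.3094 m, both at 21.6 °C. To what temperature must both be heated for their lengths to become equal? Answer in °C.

L₁(1 + α₁ΔT) = L₂(1 + α₂ΔT) ⇒ ΔT = (L₂ − L₁)/(α₁L₁ − α₂L₂)
L₂ − L₁ = 1.3094 − 1.3050 = 4.40×10⁻³ m
α₁L₁ − α₂L₂ = 20×10⁻⁶×1.3050 − 12×10⁻⁶×1.3094 = 1.03872×10⁻⁵ m/K
ΔT = 4.40×10⁻³ / 1.03872×10⁻⁵ = 423.598 K
T = 21.6 + 423.598 = 445.198 °C

T = 445.2 °C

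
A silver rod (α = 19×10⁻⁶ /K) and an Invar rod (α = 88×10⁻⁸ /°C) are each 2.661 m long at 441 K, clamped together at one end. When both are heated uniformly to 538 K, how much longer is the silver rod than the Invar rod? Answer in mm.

4.68 mm

ΔT = 97 K
silver: ΔL = 19×10⁻⁶ × 2.661 m × 97 = 4.9042×10⁻³ m = 4.9042 mm
Invar: ΔL = 88×10⁻⁸ × 2.661 m × 97 = 2.2714×10⁻⁴ m = 0.22714 mm
difference = 4.9042 − 0.22714 = 4.67706 mm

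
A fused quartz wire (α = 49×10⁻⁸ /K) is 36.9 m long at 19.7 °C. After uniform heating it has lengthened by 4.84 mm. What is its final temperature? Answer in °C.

ΔL = αL₀ΔT ⇒ ΔT = ΔL / (αL₀)
ΔT = 4.84×10⁻³ m / (49×10⁻⁸ × 36.9 m) = 267.68 K
T = 19.7 + 267.68 = 287.38 °C

T = 287 °C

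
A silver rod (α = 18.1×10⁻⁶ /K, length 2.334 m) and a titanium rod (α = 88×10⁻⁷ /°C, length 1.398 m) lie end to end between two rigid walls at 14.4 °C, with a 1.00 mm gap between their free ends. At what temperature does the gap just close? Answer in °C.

T = 32.7 °C

α₁L₁ = 4.22454×10⁻⁵ m/K, α₂L₂ = 1.23024×10⁻⁵ m/K → total 5.45478×10⁻⁵ m/K
ΔT = g/(α₁L₁+α₂L₂) = 1.00×10⁻³ / 5.45478×10⁻⁵ = 18.333 K
T = 14.4 + 18.333 = 32.733 °C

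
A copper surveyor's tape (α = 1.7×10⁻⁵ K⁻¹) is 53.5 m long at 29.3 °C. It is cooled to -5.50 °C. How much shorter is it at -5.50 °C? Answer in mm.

|ΔT| = |-5.50 − 29.3| = 34.80 K
ΔL = αL₀ΔT = (1.7×10⁻⁵)(53.5)(34.80) = 3.17×10⁻² m

ΔL = 31.7 mm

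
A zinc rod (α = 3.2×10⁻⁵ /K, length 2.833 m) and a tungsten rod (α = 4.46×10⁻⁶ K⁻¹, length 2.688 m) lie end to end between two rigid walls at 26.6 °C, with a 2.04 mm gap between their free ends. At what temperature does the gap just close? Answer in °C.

T = 46.5 °C

α₁L₁ = 9.0656×10⁻⁵ m/K, α₂L₂ = 1.198848×10⁻⁵ m/K → total 1.0264448×10⁻⁴ m/K
ΔT = g/(α₁L₁+α₂L₂) = 2.04×10⁻³ / 1.0264448×10⁻⁴ = 19.874 K
T = 26.6 + 19.874 = 46.474 °C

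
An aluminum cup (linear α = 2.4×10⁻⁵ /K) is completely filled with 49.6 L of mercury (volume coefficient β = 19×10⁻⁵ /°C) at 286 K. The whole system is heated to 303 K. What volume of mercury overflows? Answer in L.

0.0995 L

The cup also expands: β_container ≈ 3α = 7.2×10⁻⁵ /K
Net overflow = V₀(β_liq − 3α_cont)ΔT
β − 3α = 1.90×10⁻⁴ − 7.2×10⁻⁵ = 1.18×10⁻⁴ /K; ΔT = 17 K
ΔV = 49.6 × 1.18×10⁻⁴ × 17 = 0.0995 L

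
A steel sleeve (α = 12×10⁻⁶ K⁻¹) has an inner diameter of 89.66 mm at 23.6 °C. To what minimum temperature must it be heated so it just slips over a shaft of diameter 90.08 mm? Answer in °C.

T = 414 °C

Required Δd = 90.08 − 89.66 = 0.42 mm
Δd = αd₀ΔT ⇒ ΔT = Δd/(αd₀) = 0.42 / (12×10⁻⁶ × 89.66) = 390.36 K
T_min = 23.6 + 390.36 = 413.96 °C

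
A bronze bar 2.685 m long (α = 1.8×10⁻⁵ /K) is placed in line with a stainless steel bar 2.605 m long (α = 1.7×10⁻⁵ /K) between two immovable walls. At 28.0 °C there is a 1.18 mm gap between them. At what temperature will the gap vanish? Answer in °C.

T = 40.7 °C

α₁L₁ = 4.833×10⁻⁵ m/K, α₂L₂ = 4.4285×10⁻⁵ m/K → total 9.2615×10⁻⁵ m/K
ΔT = g/(α₁L₁+α₂L₂) = 1.18×10⁻³ / 9.2615×10⁻⁵ = 12.741 K
T = 28.0 + 12.741 = 40.741 °C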